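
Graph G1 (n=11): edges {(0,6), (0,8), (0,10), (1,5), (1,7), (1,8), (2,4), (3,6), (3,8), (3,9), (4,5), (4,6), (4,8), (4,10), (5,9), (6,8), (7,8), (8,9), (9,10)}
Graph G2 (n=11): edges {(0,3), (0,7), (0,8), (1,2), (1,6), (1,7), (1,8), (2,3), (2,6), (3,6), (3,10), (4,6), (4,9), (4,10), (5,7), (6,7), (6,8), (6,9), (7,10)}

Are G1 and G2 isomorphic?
Yes, isomorphic

The graphs are isomorphic.
One valid mapping φ: V(G1) → V(G2): 0→8, 1→4, 2→5, 3→2, 4→7, 5→10, 6→1, 7→9, 8→6, 9→3, 10→0

Verify φ preserves adjacency — for each edge of G1, its image is an edge of G2:
  (0,6) → (φ(0),φ(6)) = (1,8) ∈ E(G2) ✓
  (0,8) → (φ(0),φ(8)) = (6,8) ∈ E(G2) ✓
  (0,10) → (φ(0),φ(10)) = (0,8) ∈ E(G2) ✓
  (1,5) → (φ(1),φ(5)) = (4,10) ∈ E(G2) ✓
  (1,7) → (φ(1),φ(7)) = (4,9) ∈ E(G2) ✓
  (1,8) → (φ(1),φ(8)) = (4,6) ∈ E(G2) ✓
  (2,4) → (φ(2),φ(4)) = (5,7) ∈ E(G2) ✓
  (3,6) → (φ(3),φ(6)) = (1,2) ∈ E(G2) ✓
  (3,8) → (φ(3),φ(8)) = (2,6) ∈ E(G2) ✓
  (3,9) → (φ(3),φ(9)) = (2,3) ∈ E(G2) ✓
  (4,5) → (φ(4),φ(5)) = (7,10) ∈ E(G2) ✓
  (4,6) → (φ(4),φ(6)) = (1,7) ∈ E(G2) ✓
  (4,8) → (φ(4),φ(8)) = (6,7) ∈ E(G2) ✓
  (4,10) → (φ(4),φ(10)) = (0,7) ∈ E(G2) ✓
  (5,9) → (φ(5),φ(9)) = (3,10) ∈ E(G2) ✓
  (6,8) → (φ(6),φ(8)) = (1,6) ∈ E(G2) ✓
  (7,8) → (φ(7),φ(8)) = (6,9) ∈ E(G2) ✓
  (8,9) → (φ(8),φ(9)) = (3,6) ∈ E(G2) ✓
  (9,10) → (φ(9),φ(10)) = (0,3) ∈ E(G2) ✓
All 19 edges of G1 map to edges of G2, and |E(G1)| = |E(G2)| = 19, so φ is a bijection on edges as well as vertices. Hence G1 ≅ G2.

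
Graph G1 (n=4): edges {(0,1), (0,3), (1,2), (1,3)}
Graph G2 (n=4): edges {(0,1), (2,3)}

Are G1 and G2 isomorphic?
No, not isomorphic

The graphs are NOT isomorphic.

Counting triangles (3-cliques): G1 has 1, G2 has 0.
Triangle count is an isomorphism invariant, so differing triangle counts rule out isomorphism.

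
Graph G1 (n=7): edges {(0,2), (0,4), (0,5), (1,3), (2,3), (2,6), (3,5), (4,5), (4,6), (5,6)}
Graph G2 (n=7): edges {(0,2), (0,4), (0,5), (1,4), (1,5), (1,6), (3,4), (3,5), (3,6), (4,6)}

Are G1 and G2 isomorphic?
Yes, isomorphic

The graphs are isomorphic.
One valid mapping φ: V(G1) → V(G2): 0→3, 1→2, 2→5, 3→0, 4→6, 5→4, 6→1

Verify φ preserves adjacency — for each edge of G1, its image is an edge of G2:
  (0,2) → (φ(0),φ(2)) = (3,5) ∈ E(G2) ✓
  (0,4) → (φ(0),φ(4)) = (3,6) ∈ E(G2) ✓
  (0,5) → (φ(0),φ(5)) = (3,4) ∈ E(G2) ✓
  (1,3) → (φ(1),φ(3)) = (0,2) ∈ E(G2) ✓
  (2,3) → (φ(2),φ(3)) = (0,5) ∈ E(G2) ✓
  (2,6) → (φ(2),φ(6)) = (1,5) ∈ E(G2) ✓
  (3,5) → (φ(3),φ(5)) = (0,4) ∈ E(G2) ✓
  (4,5) → (φ(4),φ(5)) = (4,6) ∈ E(G2) ✓
  (4,6) → (φ(4),φ(6)) = (1,6) ∈ E(G2) ✓
  (5,6) → (φ(5),φ(6)) = (1,4) ∈ E(G2) ✓
All 10 edges of G1 map to edges of G2, and |E(G1)| = |E(G2)| = 10, so φ is a bijection on edges as well as vertices. Hence G1 ≅ G2.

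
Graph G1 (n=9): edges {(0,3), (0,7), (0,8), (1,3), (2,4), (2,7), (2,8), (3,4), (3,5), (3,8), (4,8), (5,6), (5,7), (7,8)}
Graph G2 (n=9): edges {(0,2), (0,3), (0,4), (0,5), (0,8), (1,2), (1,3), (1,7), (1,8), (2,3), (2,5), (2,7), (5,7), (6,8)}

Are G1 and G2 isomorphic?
Yes, isomorphic

The graphs are isomorphic.
One valid mapping φ: V(G1) → V(G2): 0→3, 1→4, 2→7, 3→0, 4→5, 5→8, 6→6, 7→1, 8→2

Verify φ preserves adjacency — for each edge of G1, its image is an edge of G2:
  (0,3) → (φ(0),φ(3)) = (0,3) ∈ E(G2) ✓
  (0,7) → (φ(0),φ(7)) = (1,3) ∈ E(G2) ✓
  (0,8) → (φ(0),φ(8)) = (2,3) ∈ E(G2) ✓
  (1,3) → (φ(1),φ(3)) = (0,4) ∈ E(G2) ✓
  (2,4) → (φ(2),φ(4)) = (5,7) ∈ E(G2) ✓
  (2,7) → (φ(2),φ(7)) = (1,7) ∈ E(G2) ✓
  (2,8) → (φ(2),φ(8)) = (2,7) ∈ E(G2) ✓
  (3,4) → (φ(3),φ(4)) = (0,5) ∈ E(G2) ✓
  (3,5) → (φ(3),φ(5)) = (0,8) ∈ E(G2) ✓
  (3,8) → (φ(3),φ(8)) = (0,2) ∈ E(G2) ✓
  (4,8) → (φ(4),φ(8)) = (2,5) ∈ E(G2) ✓
  (5,6) → (φ(5),φ(6)) = (6,8) ∈ E(G2) ✓
  (5,7) → (φ(5),φ(7)) = (1,8) ∈ E(G2) ✓
  (7,8) → (φ(7),φ(8)) = (1,2) ∈ E(G2) ✓
All 14 edges of G1 map to edges of G2, and |E(G1)| = |E(G2)| = 14, so φ is a bijection on edges as well as vertices. Hence G1 ≅ G2.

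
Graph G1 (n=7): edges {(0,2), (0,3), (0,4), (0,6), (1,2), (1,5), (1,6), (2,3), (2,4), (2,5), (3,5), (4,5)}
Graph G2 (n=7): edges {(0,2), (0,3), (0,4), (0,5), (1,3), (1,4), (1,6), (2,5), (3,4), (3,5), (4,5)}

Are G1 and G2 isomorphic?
No, not isomorphic

The graphs are NOT isomorphic.

Counting triangles (3-cliques): G1 has 5, G2 has 6.
Triangle count is an isomorphism invariant, so differing triangle counts rule out isomorphism.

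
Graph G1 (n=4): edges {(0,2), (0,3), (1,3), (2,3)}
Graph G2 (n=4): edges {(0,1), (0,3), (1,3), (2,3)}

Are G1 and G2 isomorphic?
Yes, isomorphic

The graphs are isomorphic.
One valid mapping φ: V(G1) → V(G2): 0→0, 1→2, 2→1, 3→3

Verify φ preserves adjacency — for each edge of G1, its image is an edge of G2:
  (0,2) → (φ(0),φ(2)) = (0,1) ∈ E(G2) ✓
  (0,3) → (φ(0),φ(3)) = (0,3) ∈ E(G2) ✓
  (1,3) → (φ(1),φ(3)) = (2,3) ∈ E(G2) ✓
  (2,3) → (φ(2),φ(3)) = (1,3) ∈ E(G2) ✓
All 4 edges of G1 map to edges of G2, and |E(G1)| = |E(G2)| = 4, so φ is a bijection on edges as well as vertices. Hence G1 ≅ G2.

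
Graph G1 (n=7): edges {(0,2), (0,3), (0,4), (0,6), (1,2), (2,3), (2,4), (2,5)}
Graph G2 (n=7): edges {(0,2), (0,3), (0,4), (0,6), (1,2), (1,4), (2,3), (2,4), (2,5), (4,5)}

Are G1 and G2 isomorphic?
No, not isomorphic

The graphs are NOT isomorphic.

Counting edges: G1 has 8 edge(s); G2 has 10 edge(s).
Edge count is an isomorphism invariant (a bijection on vertices induces a bijection on edges), so differing edge counts rule out isomorphism.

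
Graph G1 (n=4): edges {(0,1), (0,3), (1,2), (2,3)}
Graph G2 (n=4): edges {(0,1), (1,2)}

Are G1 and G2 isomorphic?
No, not isomorphic

The graphs are NOT isomorphic.

Connected components of G1: 1 component(s) with vertex sets [[0, 1, 2, 3]], sizes [4].
Connected components of G2: 2 component(s) with vertex sets [[3], [0, 1, 2]], sizes [1, 3].
The number of connected components (and the multiset of component sizes) is an isomorphism invariant — an isomorphism maps each component of G1 bijectively onto a component of G2. Since G1 has 1 component(s) and G2 has 2, they cannot be isomorphic.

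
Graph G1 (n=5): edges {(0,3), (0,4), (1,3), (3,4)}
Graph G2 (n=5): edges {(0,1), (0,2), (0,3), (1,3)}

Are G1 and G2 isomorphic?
Yes, isomorphic

The graphs are isomorphic.
One valid mapping φ: V(G1) → V(G2): 0→3, 1→2, 2→4, 3→0, 4→1

Verify φ preserves adjacency — for each edge of G1, its image is an edge of G2:
  (0,3) → (φ(0),φ(3)) = (0,3) ∈ E(G2) ✓
  (0,4) → (φ(0),φ(4)) = (1,3) ∈ E(G2) ✓
  (1,3) → (φ(1),φ(3)) = (0,2) ∈ E(G2) ✓
  (3,4) → (φ(3),φ(4)) = (0,1) ∈ E(G2) ✓
All 4 edges of G1 map to edges of G2, and |E(G1)| = |E(G2)| = 4, so φ is a bijection on edges as well as vertices. Hence G1 ≅ G2.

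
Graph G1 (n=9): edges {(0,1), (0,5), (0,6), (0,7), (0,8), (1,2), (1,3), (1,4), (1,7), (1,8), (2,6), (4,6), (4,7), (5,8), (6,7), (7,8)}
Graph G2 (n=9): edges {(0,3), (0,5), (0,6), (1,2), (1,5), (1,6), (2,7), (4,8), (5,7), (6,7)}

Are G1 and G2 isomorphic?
No, not isomorphic

The graphs are NOT isomorphic.

Connected components of G1: 1 component(s) with vertex sets [[0, 1, 2, 3, 4, 5, 6, 7, 8]], sizes [9].
Connected components of G2: 2 component(s) with vertex sets [[4, 8], [0, 1, 2, 3, 5, 6, 7]], sizes [2, 7].
The number of connected components (and the multiset of component sizes) is an isomorphism invariant — an isomorphism maps each component of G1 bijectively onto a component of G2. Since G1 has 1 component(s) and G2 has 2, they cannot be isomorphic.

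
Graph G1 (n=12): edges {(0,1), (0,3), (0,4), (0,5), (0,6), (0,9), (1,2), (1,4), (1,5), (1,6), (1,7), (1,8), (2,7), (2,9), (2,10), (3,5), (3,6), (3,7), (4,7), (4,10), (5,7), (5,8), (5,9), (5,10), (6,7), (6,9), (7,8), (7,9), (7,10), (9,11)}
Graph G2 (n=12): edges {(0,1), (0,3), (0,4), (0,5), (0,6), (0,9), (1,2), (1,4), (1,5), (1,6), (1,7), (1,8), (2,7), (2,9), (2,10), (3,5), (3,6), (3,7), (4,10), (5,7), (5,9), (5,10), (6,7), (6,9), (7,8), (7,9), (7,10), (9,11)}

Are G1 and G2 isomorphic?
No, not isomorphic

The graphs are NOT isomorphic.

Counting edges: G1 has 30 edge(s); G2 has 28 edge(s).
Edge count is an isomorphism invariant (a bijection on vertices induces a bijection on edges), so differing edge counts rule out isomorphism.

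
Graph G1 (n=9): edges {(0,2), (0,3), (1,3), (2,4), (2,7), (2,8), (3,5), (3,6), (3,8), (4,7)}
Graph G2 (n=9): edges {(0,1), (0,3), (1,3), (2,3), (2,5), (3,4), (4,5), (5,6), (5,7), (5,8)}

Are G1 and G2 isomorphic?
Yes, isomorphic

The graphs are isomorphic.
One valid mapping φ: V(G1) → V(G2): 0→2, 1→8, 2→3, 3→5, 4→0, 5→6, 6→7, 7→1, 8→4

Verify φ preserves adjacency — for each edge of G1, its image is an edge of G2:
  (0,2) → (φ(0),φ(2)) = (2,3) ∈ E(G2) ✓
  (0,3) → (φ(0),φ(3)) = (2,5) ∈ E(G2) ✓
  (1,3) → (φ(1),φ(3)) = (5,8) ∈ E(G2) ✓
  (2,4) → (φ(2),φ(4)) = (0,3) ∈ E(G2) ✓
  (2,7) → (φ(2),φ(7)) = (1,3) ∈ E(G2) ✓
  (2,8) → (φ(2),φ(8)) = (3,4) ∈ E(G2) ✓
  (3,5) → (φ(3),φ(5)) = (5,6) ∈ E(G2) ✓
  (3,6) → (φ(3),φ(6)) = (5,7) ∈ E(G2) ✓
  (3,8) → (φ(3),φ(8)) = (4,5) ∈ E(G2) ✓
  (4,7) → (φ(4),φ(7)) = (0,1) ∈ E(G2) ✓
All 10 edges of G1 map to edges of G2, and |E(G1)| = |E(G2)| = 10, so φ is a bijection on edges as well as vertices. Hence G1 ≅ G2.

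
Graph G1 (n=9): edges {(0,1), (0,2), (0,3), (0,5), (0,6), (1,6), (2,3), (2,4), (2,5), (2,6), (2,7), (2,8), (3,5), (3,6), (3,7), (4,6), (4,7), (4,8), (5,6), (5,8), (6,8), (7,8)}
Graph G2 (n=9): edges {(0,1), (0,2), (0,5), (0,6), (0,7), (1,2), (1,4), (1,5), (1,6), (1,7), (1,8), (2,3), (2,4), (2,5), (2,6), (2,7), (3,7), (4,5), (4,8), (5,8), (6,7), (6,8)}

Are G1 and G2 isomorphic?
Yes, isomorphic

The graphs are isomorphic.
One valid mapping φ: V(G1) → V(G2): 0→7, 1→3, 2→1, 3→6, 4→4, 5→0, 6→2, 7→8, 8→5

Verify φ preserves adjacency — for each edge of G1, its image is an edge of G2:
  (0,1) → (φ(0),φ(1)) = (3,7) ∈ E(G2) ✓
  (0,2) → (φ(0),φ(2)) = (1,7) ∈ E(G2) ✓
  (0,3) → (φ(0),φ(3)) = (6,7) ∈ E(G2) ✓
  (0,5) → (φ(0),φ(5)) = (0,7) ∈ E(G2) ✓
  (0,6) → (φ(0),φ(6)) = (2,7) ∈ E(G2) ✓
  (1,6) → (φ(1),φ(6)) = (2,3) ∈ E(G2) ✓
  (2,3) → (φ(2),φ(3)) = (1,6) ∈ E(G2) ✓
  (2,4) → (φ(2),φ(4)) = (1,4) ∈ E(G2) ✓
  (2,5) → (φ(2),φ(5)) = (0,1) ∈ E(G2) ✓
  (2,6) → (φ(2),φ(6)) = (1,2) ∈ E(G2) ✓
  (2,7) → (φ(2),φ(7)) = (1,8) ∈ E(G2) ✓
  (2,8) → (φ(2),φ(8)) = (1,5) ∈ E(G2) ✓
  (3,5) → (φ(3),φ(5)) = (0,6) ∈ E(G2) ✓
  (3,6) → (φ(3),φ(6)) = (2,6) ∈ E(G2) ✓
  (3,7) → (φ(3),φ(7)) = (6,8) ∈ E(G2) ✓
  (4,6) → (φ(4),φ(6)) = (2,4) ∈ E(G2) ✓
  (4,7) → (φ(4),φ(7)) = (4,8) ∈ E(G2) ✓
  (4,8) → (φ(4),φ(8)) = (4,5) ∈ E(G2) ✓
  (5,6) → (φ(5),φ(6)) = (0,2) ∈ E(G2) ✓
  (5,8) → (φ(5),φ(8)) = (0,5) ∈ E(G2) ✓
  (6,8) → (φ(6),φ(8)) = (2,5) ∈ E(G2) ✓
  (7,8) → (φ(7),φ(8)) = (5,8) ∈ E(G2) ✓
All 22 edges of G1 map to edges of G2, and |E(G1)| = |E(G2)| = 22, so φ is a bijection on edges as well as vertices. Hence G1 ≅ G2.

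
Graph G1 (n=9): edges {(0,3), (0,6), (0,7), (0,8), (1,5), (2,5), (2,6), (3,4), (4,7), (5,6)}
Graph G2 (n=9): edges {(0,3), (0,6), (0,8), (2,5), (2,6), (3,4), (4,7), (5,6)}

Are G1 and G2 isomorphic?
No, not isomorphic

The graphs are NOT isomorphic.

Counting edges: G1 has 10 edge(s); G2 has 8 edge(s).
Edge count is an isomorphism invariant (a bijection on vertices induces a bijection on edges), so differing edge counts rule out isomorphism.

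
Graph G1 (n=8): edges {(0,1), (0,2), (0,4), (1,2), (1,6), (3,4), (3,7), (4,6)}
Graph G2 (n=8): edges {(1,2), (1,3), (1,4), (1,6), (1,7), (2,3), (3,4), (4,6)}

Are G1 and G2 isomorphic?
No, not isomorphic

The graphs are NOT isomorphic.

Connected components of G1: 2 component(s) with vertex sets [[5], [0, 1, 2, 3, 4, 6, 7]], sizes [1, 7].
Connected components of G2: 3 component(s) with vertex sets [[0], [5], [1, 2, 3, 4, 6, 7]], sizes [1, 1, 6].
The number of connected components (and the multiset of component sizes) is an isomorphism invariant — an isomorphism maps each component of G1 bijectively onto a component of G2. Since G1 has 2 component(s) and G2 has 3, they cannot be isomorphic.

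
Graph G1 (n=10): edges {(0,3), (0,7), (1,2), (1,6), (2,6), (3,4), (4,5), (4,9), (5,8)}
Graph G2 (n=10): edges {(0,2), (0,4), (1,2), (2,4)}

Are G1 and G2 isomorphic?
No, not isomorphic

The graphs are NOT isomorphic.

Connected components of G1: 2 component(s) with vertex sets [[1, 2, 6], [0, 3, 4, 5, 7, 8, 9]], sizes [3, 7].
Connected components of G2: 7 component(s) with vertex sets [[3], [5], [6], [7], [8], [9], [0, 1, 2, 4]], sizes [1, 1, 1, 1, 1, 1, 4].
The number of connected components (and the multiset of component sizes) is an isomorphism invariant — an isomorphism maps each component of G1 bijectively onto a component of G2. Since G1 has 2 component(s) and G2 has 7, they cannot be isomorphic.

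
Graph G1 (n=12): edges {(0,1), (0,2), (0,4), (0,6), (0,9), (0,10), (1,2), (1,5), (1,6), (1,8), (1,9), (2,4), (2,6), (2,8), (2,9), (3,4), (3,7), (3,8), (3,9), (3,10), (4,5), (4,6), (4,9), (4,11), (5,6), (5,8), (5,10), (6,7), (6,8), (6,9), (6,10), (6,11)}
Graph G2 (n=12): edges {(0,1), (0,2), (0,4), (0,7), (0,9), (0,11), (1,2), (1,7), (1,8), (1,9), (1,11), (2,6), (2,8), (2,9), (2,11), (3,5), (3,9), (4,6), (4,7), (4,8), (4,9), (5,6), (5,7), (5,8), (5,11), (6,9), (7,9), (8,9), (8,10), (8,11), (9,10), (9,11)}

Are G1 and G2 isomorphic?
Yes, isomorphic

The graphs are isomorphic.
One valid mapping φ: V(G1) → V(G2): 0→2, 1→0, 2→1, 3→5, 4→8, 5→4, 6→9, 7→3, 8→7, 9→11, 10→6, 11→10

Verify φ preserves adjacency — for each edge of G1, its image is an edge of G2:
  (0,1) → (φ(0),φ(1)) = (0,2) ∈ E(G2) ✓
  (0,2) → (φ(0),φ(2)) = (1,2) ∈ E(G2) ✓
  (0,4) → (φ(0),φ(4)) = (2,8) ∈ E(G2) ✓
  (0,6) → (φ(0),φ(6)) = (2,9) ∈ E(G2) ✓
  (0,9) → (φ(0),φ(9)) = (2,11) ∈ E(G2) ✓
  (0,10) → (φ(0),φ(10)) = (2,6) ∈ E(G2) ✓
  (1,2) → (φ(1),φ(2)) = (0,1) ∈ E(G2) ✓
  (1,5) → (φ(1),φ(5)) = (0,4) ∈ E(G2) ✓
  (1,6) → (φ(1),φ(6)) = (0,9) ∈ E(G2) ✓
  (1,8) → (φ(1),φ(8)) = (0,7) ∈ E(G2) ✓
  (1,9) → (φ(1),φ(9)) = (0,11) ∈ E(G2) ✓
  (2,4) → (φ(2),φ(4)) = (1,8) ∈ E(G2) ✓
  (2,6) → (φ(2),φ(6)) = (1,9) ∈ E(G2) ✓
  (2,8) → (φ(2),φ(8)) = (1,7) ∈ E(G2) ✓
  (2,9) → (φ(2),φ(9)) = (1,11) ∈ E(G2) ✓
  (3,4) → (φ(3),φ(4)) = (5,8) ∈ E(G2) ✓
  (3,7) → (φ(3),φ(7)) = (3,5) ∈ E(G2) ✓
  (3,8) → (φ(3),φ(8)) = (5,7) ∈ E(G2) ✓
  (3,9) → (φ(3),φ(9)) = (5,11) ∈ E(G2) ✓
  (3,10) → (φ(3),φ(10)) = (5,6) ∈ E(G2) ✓
  (4,5) → (φ(4),φ(5)) = (4,8) ∈ E(G2) ✓
  (4,6) → (φ(4),φ(6)) = (8,9) ∈ E(G2) ✓
  (4,9) → (φ(4),φ(9)) = (8,11) ∈ E(G2) ✓
  (4,11) → (φ(4),φ(11)) = (8,10) ∈ E(G2) ✓
  (5,6) → (φ(5),φ(6)) = (4,9) ∈ E(G2) ✓
  (5,8) → (φ(5),φ(8)) = (4,7) ∈ E(G2) ✓
  (5,10) → (φ(5),φ(10)) = (4,6) ∈ E(G2) ✓
  (6,7) → (φ(6),φ(7)) = (3,9) ∈ E(G2) ✓
  (6,8) → (φ(6),φ(8)) = (7,9) ∈ E(G2) ✓
  (6,9) → (φ(6),φ(9)) = (9,11) ∈ E(G2) ✓
  (6,10) → (φ(6),φ(10)) = (6,9) ∈ E(G2) ✓
  (6,11) → (φ(6),φ(11)) = (9,10) ∈ E(G2) ✓
All 32 edges of G1 map to edges of G2, and |E(G1)| = |E(G2)| = 32, so φ is a bijection on edges as well as vertices. Hence G1 ≅ G2.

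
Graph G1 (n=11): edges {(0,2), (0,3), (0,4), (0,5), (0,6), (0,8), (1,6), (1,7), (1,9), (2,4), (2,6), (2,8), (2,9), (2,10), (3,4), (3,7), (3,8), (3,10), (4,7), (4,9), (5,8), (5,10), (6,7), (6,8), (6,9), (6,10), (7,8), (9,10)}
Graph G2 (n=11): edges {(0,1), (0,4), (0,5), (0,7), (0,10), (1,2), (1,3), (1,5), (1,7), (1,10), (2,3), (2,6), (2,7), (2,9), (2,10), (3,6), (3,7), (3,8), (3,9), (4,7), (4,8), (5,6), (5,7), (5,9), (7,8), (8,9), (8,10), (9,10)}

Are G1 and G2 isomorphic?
Yes, isomorphic

The graphs are isomorphic.
One valid mapping φ: V(G1) → V(G2): 0→2, 1→4, 2→1, 3→9, 4→10, 5→6, 6→7, 7→8, 8→3, 9→0, 10→5

Verify φ preserves adjacency — for each edge of G1, its image is an edge of G2:
  (0,2) → (φ(0),φ(2)) = (1,2) ∈ E(G2) ✓
  (0,3) → (φ(0),φ(3)) = (2,9) ∈ E(G2) ✓
  (0,4) → (φ(0),φ(4)) = (2,10) ∈ E(G2) ✓
  (0,5) → (φ(0),φ(5)) = (2,6) ∈ E(G2) ✓
  (0,6) → (φ(0),φ(6)) = (2,7) ∈ E(G2) ✓
  (0,8) → (φ(0),φ(8)) = (2,3) ∈ E(G2) ✓
  (1,6) → (φ(1),φ(6)) = (4,7) ∈ E(G2) ✓
  (1,7) → (φ(1),φ(7)) = (4,8) ∈ E(G2) ✓
  (1,9) → (φ(1),φ(9)) = (0,4) ∈ E(G2) ✓
  (2,4) → (φ(2),φ(4)) = (1,10) ∈ E(G2) ✓
  (2,6) → (φ(2),φ(6)) = (1,7) ∈ E(G2) ✓
  (2,8) → (φ(2),φ(8)) = (1,3) ∈ E(G2) ✓
  (2,9) → (φ(2),φ(9)) = (0,1) ∈ E(G2) ✓
  (2,10) → (φ(2),φ(10)) = (1,5) ∈ E(G2) ✓
  (3,4) → (φ(3),φ(4)) = (9,10) ∈ E(G2) ✓
  (3,7) → (φ(3),φ(7)) = (8,9) ∈ E(G2) ✓
  (3,8) → (φ(3),φ(8)) = (3,9) ∈ E(G2) ✓
  (3,10) → (φ(3),φ(10)) = (5,9) ∈ E(G2) ✓
  (4,7) → (φ(4),φ(7)) = (8,10) ∈ E(G2) ✓
  (4,9) → (φ(4),φ(9)) = (0,10) ∈ E(G2) ✓
  (5,8) → (φ(5),φ(8)) = (3,6) ∈ E(G2) ✓
  (5,10) → (φ(5),φ(10)) = (5,6) ∈ E(G2) ✓
  (6,7) → (φ(6),φ(7)) = (7,8) ∈ E(G2) ✓
  (6,8) → (φ(6),φ(8)) = (3,7) ∈ E(G2) ✓
  (6,9) → (φ(6),φ(9)) = (0,7) ∈ E(G2) ✓
  (6,10) → (φ(6),φ(10)) = (5,7) ∈ E(G2) ✓
  (7,8) → (φ(7),φ(8)) = (3,8) ∈ E(G2) ✓
  (9,10) → (φ(9),φ(10)) = (0,5) ∈ E(G2) ✓
All 28 edges of G1 map to edges of G2, and |E(G1)| = |E(G2)| = 28, so φ is a bijection on edges as well as vertices. Hence G1 ≅ G2.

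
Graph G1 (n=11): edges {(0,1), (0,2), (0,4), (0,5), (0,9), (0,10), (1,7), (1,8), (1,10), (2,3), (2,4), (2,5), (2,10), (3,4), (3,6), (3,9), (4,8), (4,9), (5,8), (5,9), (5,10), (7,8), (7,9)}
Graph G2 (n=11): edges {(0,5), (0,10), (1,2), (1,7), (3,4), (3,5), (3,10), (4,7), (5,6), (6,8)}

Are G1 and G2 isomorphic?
No, not isomorphic

The graphs are NOT isomorphic.

Connected components of G1: 1 component(s) with vertex sets [[0, 1, 2, 3, 4, 5, 6, 7, 8, 9, 10]], sizes [11].
Connected components of G2: 2 component(s) with vertex sets [[9], [0, 1, 2, 3, 4, 5, 6, 7, 8, 10]], sizes [1, 10].
The number of connected components (and the multiset of component sizes) is an isomorphism invariant — an isomorphism maps each component of G1 bijectively onto a component of G2. Since G1 has 1 component(s) and G2 has 2, they cannot be isomorphic.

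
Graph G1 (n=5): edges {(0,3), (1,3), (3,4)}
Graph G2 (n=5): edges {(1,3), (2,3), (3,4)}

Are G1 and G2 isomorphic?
Yes, isomorphic

The graphs are isomorphic.
One valid mapping φ: V(G1) → V(G2): 0→1, 1→2, 2→0, 3→3, 4→4

Verify φ preserves adjacency — for each edge of G1, its image is an edge of G2:
  (0,3) → (φ(0),φ(3)) = (1,3) ∈ E(G2) ✓
  (1,3) → (φ(1),φ(3)) = (2,3) ∈ E(G2) ✓
  (3,4) → (φ(3),φ(4)) = (3,4) ∈ E(G2) ✓
All 3 edges of G1 map to edges of G2, and |E(G1)| = |E(G2)| = 3, so φ is a bijection on edges as well as vertices. Hence G1 ≅ G2.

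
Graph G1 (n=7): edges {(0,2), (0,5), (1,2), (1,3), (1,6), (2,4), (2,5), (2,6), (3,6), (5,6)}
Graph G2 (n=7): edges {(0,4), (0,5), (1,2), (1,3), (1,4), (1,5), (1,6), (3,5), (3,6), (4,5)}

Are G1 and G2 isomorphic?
Yes, isomorphic

The graphs are isomorphic.
One valid mapping φ: V(G1) → V(G2): 0→6, 1→4, 2→1, 3→0, 4→2, 5→3, 6→5

Verify φ preserves adjacency — for each edge of G1, its image is an edge of G2:
  (0,2) → (φ(0),φ(2)) = (1,6) ∈ E(G2) ✓
  (0,5) → (φ(0),φ(5)) = (3,6) ∈ E(G2) ✓
  (1,2) → (φ(1),φ(2)) = (1,4) ∈ E(G2) ✓
  (1,3) → (φ(1),φ(3)) = (0,4) ∈ E(G2) ✓
  (1,6) → (φ(1),φ(6)) = (4,5) ∈ E(G2) ✓
  (2,4) → (φ(2),φ(4)) = (1,2) ∈ E(G2) ✓
  (2,5) → (φ(2),φ(5)) = (1,3) ∈ E(G2) ✓
  (2,6) → (φ(2),φ(6)) = (1,5) ∈ E(G2) ✓
  (3,6) → (φ(3),φ(6)) = (0,5) ∈ E(G2) ✓
  (5,6) → (φ(5),φ(6)) = (3,5) ∈ E(G2) ✓
All 10 edges of G1 map to edges of G2, and |E(G1)| = |E(G2)| = 10, so φ is a bijection on edges as well as vertices. Hence G1 ≅ G2.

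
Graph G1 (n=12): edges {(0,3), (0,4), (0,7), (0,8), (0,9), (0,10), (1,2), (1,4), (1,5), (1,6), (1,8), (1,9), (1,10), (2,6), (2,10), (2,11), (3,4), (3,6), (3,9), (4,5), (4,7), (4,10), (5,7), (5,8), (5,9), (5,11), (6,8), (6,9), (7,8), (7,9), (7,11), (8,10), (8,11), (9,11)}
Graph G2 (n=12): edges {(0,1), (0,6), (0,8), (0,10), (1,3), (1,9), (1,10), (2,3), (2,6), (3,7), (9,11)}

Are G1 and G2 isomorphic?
No, not isomorphic

The graphs are NOT isomorphic.

Connected components of G1: 1 component(s) with vertex sets [[0, 1, 2, 3, 4, 5, 6, 7, 8, 9, 10, 11]], sizes [12].
Connected components of G2: 3 component(s) with vertex sets [[4], [5], [0, 1, 2, 3, 6, 7, 8, 9, 10, 11]], sizes [1, 1, 10].
The number of connected components (and the multiset of component sizes) is an isomorphism invariant — an isomorphism maps each component of G1 bijectively onto a component of G2. Since G1 has 1 component(s) and G2 has 3, they cannot be isomorphic.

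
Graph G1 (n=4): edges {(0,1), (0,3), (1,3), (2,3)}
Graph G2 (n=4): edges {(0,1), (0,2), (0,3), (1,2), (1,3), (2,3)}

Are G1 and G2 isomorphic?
No, not isomorphic

The graphs are NOT isomorphic.

Counting edges: G1 has 4 edge(s); G2 has 6 edge(s).
Edge count is an isomorphism invariant (a bijection on vertices induces a bijection on edges), so differing edge counts rule out isomorphism.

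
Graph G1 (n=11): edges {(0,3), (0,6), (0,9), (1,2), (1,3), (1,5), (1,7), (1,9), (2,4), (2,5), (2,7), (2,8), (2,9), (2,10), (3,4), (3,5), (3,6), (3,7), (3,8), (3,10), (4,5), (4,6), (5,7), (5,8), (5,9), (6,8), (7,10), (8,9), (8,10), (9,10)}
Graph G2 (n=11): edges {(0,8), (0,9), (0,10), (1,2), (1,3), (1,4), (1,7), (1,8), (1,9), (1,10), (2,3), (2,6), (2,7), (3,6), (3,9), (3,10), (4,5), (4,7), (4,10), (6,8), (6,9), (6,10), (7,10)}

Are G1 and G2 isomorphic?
No, not isomorphic

The graphs are NOT isomorphic.

Degrees in G1: deg(0)=3, deg(1)=5, deg(2)=7, deg(3)=8, deg(4)=4, deg(5)=7, deg(6)=4, deg(7)=5, deg(8)=6, deg(9)=6, deg(10)=5.
Sorted degree sequence of G1: [8, 7, 7, 6, 6, 5, 5, 5, 4, 4, 3].
Degrees in G2: deg(0)=3, deg(1)=7, deg(2)=4, deg(3)=5, deg(4)=4, deg(5)=1, deg(6)=5, deg(7)=4, deg(8)=3, deg(9)=4, deg(10)=6.
Sorted degree sequence of G2: [7, 6, 5, 5, 4, 4, 4, 4, 3, 3, 1].
The (sorted) degree sequence is an isomorphism invariant, so since G1 and G2 have different degree sequences they cannot be isomorphic.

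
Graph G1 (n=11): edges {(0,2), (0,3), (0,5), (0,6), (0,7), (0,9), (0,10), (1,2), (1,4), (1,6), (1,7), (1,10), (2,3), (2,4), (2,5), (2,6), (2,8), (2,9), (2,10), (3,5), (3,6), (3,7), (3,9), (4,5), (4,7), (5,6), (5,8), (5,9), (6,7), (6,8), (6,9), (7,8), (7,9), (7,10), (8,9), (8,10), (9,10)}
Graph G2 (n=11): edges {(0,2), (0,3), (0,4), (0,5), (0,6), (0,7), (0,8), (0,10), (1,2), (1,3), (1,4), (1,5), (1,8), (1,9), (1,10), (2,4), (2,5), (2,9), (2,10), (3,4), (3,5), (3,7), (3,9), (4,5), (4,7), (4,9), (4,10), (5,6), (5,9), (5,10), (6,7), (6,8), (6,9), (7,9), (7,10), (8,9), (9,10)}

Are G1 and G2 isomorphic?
Yes, isomorphic

The graphs are isomorphic.
One valid mapping φ: V(G1) → V(G2): 0→10, 1→6, 2→9, 3→2, 4→8, 5→1, 6→5, 7→0, 8→3, 9→4, 10→7

Verify φ preserves adjacency — for each edge of G1, its image is an edge of G2:
  (0,2) → (φ(0),φ(2)) = (9,10) ∈ E(G2) ✓
  (0,3) → (φ(0),φ(3)) = (2,10) ∈ E(G2) ✓
  (0,5) → (φ(0),φ(5)) = (1,10) ∈ E(G2) ✓
  (0,6) → (φ(0),φ(6)) = (5,10) ∈ E(G2) ✓
  (0,7) → (φ(0),φ(7)) = (0,10) ∈ E(G2) ✓
  (0,9) → (φ(0),φ(9)) = (4,10) ∈ E(G2) ✓
  (0,10) → (φ(0),φ(10)) = (7,10) ∈ E(G2) ✓
  (1,2) → (φ(1),φ(2)) = (6,9) ∈ E(G2) ✓
  (1,4) → (φ(1),φ(4)) = (6,8) ∈ E(G2) ✓
  (1,6) → (φ(1),φ(6)) = (5,6) ∈ E(G2) ✓
  (1,7) → (φ(1),φ(7)) = (0,6) ∈ E(G2) ✓
  (1,10) → (φ(1),φ(10)) = (6,7) ∈ E(G2) ✓
  (2,3) → (φ(2),φ(3)) = (2,9) ∈ E(G2) ✓
  (2,4) → (φ(2),φ(4)) = (8,9) ∈ E(G2) ✓
  (2,5) → (φ(2),φ(5)) = (1,9) ∈ E(G2) ✓
  (2,6) → (φ(2),φ(6)) = (5,9) ∈ E(G2) ✓
  (2,8) → (φ(2),φ(8)) = (3,9) ∈ E(G2) ✓
  (2,9) → (φ(2),φ(9)) = (4,9) ∈ E(G2) ✓
  (2,10) → (φ(2),φ(10)) = (7,9) ∈ E(G2) ✓
  (3,5) → (φ(3),φ(5)) = (1,2) ∈ E(G2) ✓
  (3,6) → (φ(3),φ(6)) = (2,5) ∈ E(G2) ✓
  (3,7) → (φ(3),φ(7)) = (0,2) ∈ E(G2) ✓
  (3,9) → (φ(3),φ(9)) = (2,4) ∈ E(G2) ✓
  (4,5) → (φ(4),φ(5)) = (1,8) ∈ E(G2) ✓
  (4,7) → (φ(4),φ(7)) = (0,8) ∈ E(G2) ✓
  (5,6) → (φ(5),φ(6)) = (1,5) ∈ E(G2) ✓
  (5,8) → (φ(5),φ(8)) = (1,3) ∈ E(G2) ✓
  (5,9) → (φ(5),φ(9)) = (1,4) ∈ E(G2) ✓
  (6,7) → (φ(6),φ(7)) = (0,5) ∈ E(G2) ✓
  (6,8) → (φ(6),φ(8)) = (3,5) ∈ E(G2) ✓
  (6,9) → (φ(6),φ(9)) = (4,5) ∈ E(G2) ✓
  (7,8) → (φ(7),φ(8)) = (0,3) ∈ E(G2) ✓
  (7,9) → (φ(7),φ(9)) = (0,4) ∈ E(G2) ✓
  (7,10) → (φ(7),φ(10)) = (0,7) ∈ E(G2) ✓
  (8,9) → (φ(8),φ(9)) = (3,4) ∈ E(G2) ✓
  (8,10) → (φ(8),φ(10)) = (3,7) ∈ E(G2) ✓
  (9,10) → (φ(9),φ(10)) = (4,7) ∈ E(G2) ✓
All 37 edges of G1 map to edges of G2, and |E(G1)| = |E(G2)| = 37, so φ is a bijection on edges as well as vertices. Hence G1 ≅ G2.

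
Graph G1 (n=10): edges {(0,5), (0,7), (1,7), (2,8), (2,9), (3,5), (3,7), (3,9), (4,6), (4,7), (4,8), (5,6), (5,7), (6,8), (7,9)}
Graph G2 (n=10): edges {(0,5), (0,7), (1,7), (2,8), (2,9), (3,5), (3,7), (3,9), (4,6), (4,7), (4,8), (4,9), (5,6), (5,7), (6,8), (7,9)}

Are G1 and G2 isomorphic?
No, not isomorphic

The graphs are NOT isomorphic.

Counting edges: G1 has 15 edge(s); G2 has 16 edge(s).
Edge count is an isomorphism invariant (a bijection on vertices induces a bijection on edges), so differing edge counts rule out isomorphism.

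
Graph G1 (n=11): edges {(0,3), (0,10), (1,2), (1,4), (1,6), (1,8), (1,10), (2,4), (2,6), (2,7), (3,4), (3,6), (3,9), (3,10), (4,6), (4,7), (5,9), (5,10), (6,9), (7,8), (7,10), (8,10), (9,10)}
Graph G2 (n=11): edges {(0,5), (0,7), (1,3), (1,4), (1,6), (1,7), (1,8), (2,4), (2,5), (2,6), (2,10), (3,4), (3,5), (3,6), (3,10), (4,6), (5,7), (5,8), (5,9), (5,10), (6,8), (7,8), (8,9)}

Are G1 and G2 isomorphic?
Yes, isomorphic

The graphs are isomorphic.
One valid mapping φ: V(G1) → V(G2): 0→9, 1→3, 2→4, 3→8, 4→6, 5→0, 6→1, 7→2, 8→10, 9→7, 10→5

Verify φ preserves adjacency — for each edge of G1, its image is an edge of G2:
  (0,3) → (φ(0),φ(3)) = (8,9) ∈ E(G2) ✓
  (0,10) → (φ(0),φ(10)) = (5,9) ∈ E(G2) ✓
  (1,2) → (φ(1),φ(2)) = (3,4) ∈ E(G2) ✓
  (1,4) → (φ(1),φ(4)) = (3,6) ∈ E(G2) ✓
  (1,6) → (φ(1),φ(6)) = (1,3) ∈ E(G2) ✓
  (1,8) → (φ(1),φ(8)) = (3,10) ∈ E(G2) ✓
  (1,10) → (φ(1),φ(10)) = (3,5) ∈ E(G2) ✓
  (2,4) → (φ(2),φ(4)) = (4,6) ∈ E(G2) ✓
  (2,6) → (φ(2),φ(6)) = (1,4) ∈ E(G2) ✓
  (2,7) → (φ(2),φ(7)) = (2,4) ∈ E(G2) ✓
  (3,4) → (φ(3),φ(4)) = (6,8) ∈ E(G2) ✓
  (3,6) → (φ(3),φ(6)) = (1,8) ∈ E(G2) ✓
  (3,9) → (φ(3),φ(9)) = (7,8) ∈ E(G2) ✓
  (3,10) → (φ(3),φ(10)) = (5,8) ∈ E(G2) ✓
  (4,6) → (φ(4),φ(6)) = (1,6) ∈ E(G2) ✓
  (4,7) → (φ(4),φ(7)) = (2,6) ∈ E(G2) ✓
  (5,9) → (φ(5),φ(9)) = (0,7) ∈ E(G2) ✓
  (5,10) → (φ(5),φ(10)) = (0,5) ∈ E(G2) ✓
  (6,9) → (φ(6),φ(9)) = (1,7) ∈ E(G2) ✓
  (7,8) → (φ(7),φ(8)) = (2,10) ∈ E(G2) ✓
  (7,10) → (φ(7),φ(10)) = (2,5) ∈ E(G2) ✓
  (8,10) → (φ(8),φ(10)) = (5,10) ∈ E(G2) ✓
  (9,10) → (φ(9),φ(10)) = (5,7) ∈ E(G2) ✓
All 23 edges of G1 map to edges of G2, and |E(G1)| = |E(G2)| = 23, so φ is a bijection on edges as well as vertices. Hence G1 ≅ G2.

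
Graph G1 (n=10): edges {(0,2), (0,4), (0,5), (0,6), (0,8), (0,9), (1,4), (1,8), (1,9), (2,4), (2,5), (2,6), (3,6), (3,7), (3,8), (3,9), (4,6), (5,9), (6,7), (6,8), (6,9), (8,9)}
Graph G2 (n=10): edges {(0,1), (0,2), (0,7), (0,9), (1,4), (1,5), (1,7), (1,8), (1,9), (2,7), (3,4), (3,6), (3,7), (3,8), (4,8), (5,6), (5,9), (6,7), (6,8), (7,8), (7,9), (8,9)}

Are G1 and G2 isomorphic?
Yes, isomorphic

The graphs are isomorphic.
One valid mapping φ: V(G1) → V(G2): 0→8, 1→5, 2→3, 3→0, 4→6, 5→4, 6→7, 7→2, 8→9, 9→1

Verify φ preserves adjacency — for each edge of G1, its image is an edge of G2:
  (0,2) → (φ(0),φ(2)) = (3,8) ∈ E(G2) ✓
  (0,4) → (φ(0),φ(4)) = (6,8) ∈ E(G2) ✓
  (0,5) → (φ(0),φ(5)) = (4,8) ∈ E(G2) ✓
  (0,6) → (φ(0),φ(6)) = (7,8) ∈ E(G2) ✓
  (0,8) → (φ(0),φ(8)) = (8,9) ∈ E(G2) ✓
  (0,9) → (φ(0),φ(9)) = (1,8) ∈ E(G2) ✓
  (1,4) → (φ(1),φ(4)) = (5,6) ∈ E(G2) ✓
  (1,8) → (φ(1),φ(8)) = (5,9) ∈ E(G2) ✓
  (1,9) → (φ(1),φ(9)) = (1,5) ∈ E(G2) ✓
  (2,4) → (φ(2),φ(4)) = (3,6) ∈ E(G2) ✓
  (2,5) → (φ(2),φ(5)) = (3,4) ∈ E(G2) ✓
  (2,6) → (φ(2),φ(6)) = (3,7) ∈ E(G2) ✓
  (3,6) → (φ(3),φ(6)) = (0,7) ∈ E(G2) ✓
  (3,7) → (φ(3),φ(7)) = (0,2) ∈ E(G2) ✓
  (3,8) → (φ(3),φ(8)) = (0,9) ∈ E(G2) ✓
  (3,9) → (φ(3),φ(9)) = (0,1) ∈ E(G2) ✓
  (4,6) → (φ(4),φ(6)) = (6,7) ∈ E(G2) ✓
  (5,9) → (φ(5),φ(9)) = (1,4) ∈ E(G2) ✓
  (6,7) → (φ(6),φ(7)) = (2,7) ∈ E(G2) ✓
  (6,8) → (φ(6),φ(8)) = (7,9) ∈ E(G2) ✓
  (6,9) → (φ(6),φ(9)) = (1,7) ∈ E(G2) ✓
  (8,9) → (φ(8),φ(9)) = (1,9) ∈ E(G2) ✓
All 22 edges of G1 map to edges of G2, and |E(G1)| = |E(G2)| = 22, so φ is a bijection on edges as well as vertices. Hence G1 ≅ G2.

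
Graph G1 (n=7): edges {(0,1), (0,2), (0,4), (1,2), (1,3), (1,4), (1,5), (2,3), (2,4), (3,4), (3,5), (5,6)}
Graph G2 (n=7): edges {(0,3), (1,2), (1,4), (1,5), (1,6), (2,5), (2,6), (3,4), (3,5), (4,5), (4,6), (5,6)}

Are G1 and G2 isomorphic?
Yes, isomorphic

The graphs are isomorphic.
One valid mapping φ: V(G1) → V(G2): 0→2, 1→5, 2→1, 3→4, 4→6, 5→3, 6→0

Verify φ preserves adjacency — for each edge of G1, its image is an edge of G2:
  (0,1) → (φ(0),φ(1)) = (2,5) ∈ E(G2) ✓
  (0,2) → (φ(0),φ(2)) = (1,2) ∈ E(G2) ✓
  (0,4) → (φ(0),φ(4)) = (2,6) ∈ E(G2) ✓
  (1,2) → (φ(1),φ(2)) = (1,5) ∈ E(G2) ✓
  (1,3) → (φ(1),φ(3)) = (4,5) ∈ E(G2) ✓
  (1,4) → (φ(1),φ(4)) = (5,6) ∈ E(G2) ✓
  (1,5) → (φ(1),φ(5)) = (3,5) ∈ E(G2) ✓
  (2,3) → (φ(2),φ(3)) = (1,4) ∈ E(G2) ✓
  (2,4) → (φ(2),φ(4)) = (1,6) ∈ E(G2) ✓
  (3,4) → (φ(3),φ(4)) = (4,6) ∈ E(G2) ✓
  (3,5) → (φ(3),φ(5)) = (3,4) ∈ E(G2) ✓
  (5,6) → (φ(5),φ(6)) = (0,3) ∈ E(G2) ✓
All 12 edges of G1 map to edges of G2, and |E(G1)| = |E(G2)| = 12, so φ is a bijection on edges as well as vertices. Hence G1 ≅ G2.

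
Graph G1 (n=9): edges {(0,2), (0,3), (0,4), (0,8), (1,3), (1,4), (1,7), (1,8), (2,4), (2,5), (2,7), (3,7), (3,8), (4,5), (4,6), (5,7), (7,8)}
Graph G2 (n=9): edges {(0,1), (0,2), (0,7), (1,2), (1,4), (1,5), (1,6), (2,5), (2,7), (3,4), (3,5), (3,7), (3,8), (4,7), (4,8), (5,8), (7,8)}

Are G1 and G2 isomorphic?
Yes, isomorphic

The graphs are isomorphic.
One valid mapping φ: V(G1) → V(G2): 0→5, 1→4, 2→2, 3→3, 4→1, 5→0, 6→6, 7→7, 8→8

Verify φ preserves adjacency — for each edge of G1, its image is an edge of G2:
  (0,2) → (φ(0),φ(2)) = (2,5) ∈ E(G2) ✓
  (0,3) → (φ(0),φ(3)) = (3,5) ∈ E(G2) ✓
  (0,4) → (φ(0),φ(4)) = (1,5) ∈ E(G2) ✓
  (0,8) → (φ(0),φ(8)) = (5,8) ∈ E(G2) ✓
  (1,3) → (φ(1),φ(3)) = (3,4) ∈ E(G2) ✓
  (1,4) → (φ(1),φ(4)) = (1,4) ∈ E(G2) ✓
  (1,7) → (φ(1),φ(7)) = (4,7) ∈ E(G2) ✓
  (1,8) → (φ(1),φ(8)) = (4,8) ∈ E(G2) ✓
  (2,4) → (φ(2),φ(4)) = (1,2) ∈ E(G2) ✓
  (2,5) → (φ(2),φ(5)) = (0,2) ∈ E(G2) ✓
  (2,7) → (φ(2),φ(7)) = (2,7) ∈ E(G2) ✓
  (3,7) → (φ(3),φ(7)) = (3,7) ∈ E(G2) ✓
  (3,8) → (φ(3),φ(8)) = (3,8) ∈ E(G2) ✓
  (4,5) → (φ(4),φ(5)) = (0,1) ∈ E(G2) ✓
  (4,6) → (φ(4),φ(6)) = (1,6) ∈ E(G2) ✓
  (5,7) → (φ(5),φ(7)) = (0,7) ∈ E(G2) ✓
  (7,8) → (φ(7),φ(8)) = (7,8) ∈ E(G2) ✓
All 17 edges of G1 map to edges of G2, and |E(G1)| = |E(G2)| = 17, so φ is a bijection on edges as well as vertices. Hence G1 ≅ G2.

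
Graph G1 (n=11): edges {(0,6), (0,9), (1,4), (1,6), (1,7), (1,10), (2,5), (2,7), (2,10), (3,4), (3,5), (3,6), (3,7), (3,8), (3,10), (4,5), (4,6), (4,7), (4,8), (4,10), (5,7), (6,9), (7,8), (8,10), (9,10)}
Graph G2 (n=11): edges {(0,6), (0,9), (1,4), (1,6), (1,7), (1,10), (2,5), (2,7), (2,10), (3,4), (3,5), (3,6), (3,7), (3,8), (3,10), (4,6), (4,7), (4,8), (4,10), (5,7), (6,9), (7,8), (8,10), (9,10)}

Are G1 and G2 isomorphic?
No, not isomorphic

The graphs are NOT isomorphic.

Counting edges: G1 has 25 edge(s); G2 has 24 edge(s).
Edge count is an isomorphism invariant (a bijection on vertices induces a bijection on edges), so differing edge counts rule out isomorphism.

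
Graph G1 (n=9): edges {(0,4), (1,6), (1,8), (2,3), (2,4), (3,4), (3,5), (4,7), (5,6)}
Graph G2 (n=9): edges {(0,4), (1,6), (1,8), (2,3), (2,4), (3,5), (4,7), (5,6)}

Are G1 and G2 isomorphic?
No, not isomorphic

The graphs are NOT isomorphic.

Counting edges: G1 has 9 edge(s); G2 has 8 edge(s).
Edge count is an isomorphism invariant (a bijection on vertices induces a bijection on edges), so differing edge counts rule out isomorphism.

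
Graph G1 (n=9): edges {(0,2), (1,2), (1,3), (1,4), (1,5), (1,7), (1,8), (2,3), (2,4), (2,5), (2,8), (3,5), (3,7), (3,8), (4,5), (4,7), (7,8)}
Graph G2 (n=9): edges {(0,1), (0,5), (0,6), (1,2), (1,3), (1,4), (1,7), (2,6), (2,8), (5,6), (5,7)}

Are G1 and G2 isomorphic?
No, not isomorphic

The graphs are NOT isomorphic.

Degrees in G1: deg(0)=1, deg(1)=6, deg(2)=6, deg(3)=5, deg(4)=4, deg(5)=4, deg(6)=0, deg(7)=4, deg(8)=4.
Sorted degree sequence of G1: [6, 6, 5, 4, 4, 4, 4, 1, 0].
Degrees in G2: deg(0)=3, deg(1)=5, deg(2)=3, deg(3)=1, deg(4)=1, deg(5)=3, deg(6)=3, deg(7)=2, deg(8)=1.
Sorted degree sequence of G2: [5, 3, 3, 3, 3, 2, 1, 1, 1].
The (sorted) degree sequence is an isomorphism invariant, so since G1 and G2 have different degree sequences they cannot be isomorphic.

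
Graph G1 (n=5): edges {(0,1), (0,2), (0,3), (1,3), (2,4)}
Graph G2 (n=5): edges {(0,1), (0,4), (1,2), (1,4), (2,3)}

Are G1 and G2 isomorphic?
Yes, isomorphic

The graphs are isomorphic.
One valid mapping φ: V(G1) → V(G2): 0→1, 1→4, 2→2, 3→0, 4→3

Verify φ preserves adjacency — for each edge of G1, its image is an edge of G2:
  (0,1) → (φ(0),φ(1)) = (1,4) ∈ E(G2) ✓
  (0,2) → (φ(0),φ(2)) = (1,2) ∈ E(G2) ✓
  (0,3) → (φ(0),φ(3)) = (0,1) ∈ E(G2) ✓
  (1,3) → (φ(1),φ(3)) = (0,4) ∈ E(G2) ✓
  (2,4) → (φ(2),φ(4)) = (2,3) ∈ E(G2) ✓
All 5 edges of G1 map to edges of G2, and |E(G1)| = |E(G2)| = 5, so φ is a bijection on edges as well as vertices. Hence G1 ≅ G2.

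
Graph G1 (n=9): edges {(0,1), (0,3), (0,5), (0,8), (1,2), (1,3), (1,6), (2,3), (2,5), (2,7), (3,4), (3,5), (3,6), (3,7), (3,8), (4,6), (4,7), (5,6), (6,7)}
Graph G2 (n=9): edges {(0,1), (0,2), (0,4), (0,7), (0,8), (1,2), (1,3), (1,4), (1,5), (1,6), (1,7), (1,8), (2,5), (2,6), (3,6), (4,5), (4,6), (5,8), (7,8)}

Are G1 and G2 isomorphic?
Yes, isomorphic

The graphs are isomorphic.
One valid mapping φ: V(G1) → V(G2): 0→6, 1→4, 2→5, 3→1, 4→7, 5→2, 6→0, 7→8, 8→3

Verify φ preserves adjacency — for each edge of G1, its image is an edge of G2:
  (0,1) → (φ(0),φ(1)) = (4,6) ∈ E(G2) ✓
  (0,3) → (φ(0),φ(3)) = (1,6) ∈ E(G2) ✓
  (0,5) → (φ(0),φ(5)) = (2,6) ∈ E(G2) ✓
  (0,8) → (φ(0),φ(8)) = (3,6) ∈ E(G2) ✓
  (1,2) → (φ(1),φ(2)) = (4,5) ∈ E(G2) ✓
  (1,3) → (φ(1),φ(3)) = (1,4) ∈ E(G2) ✓
  (1,6) → (φ(1),φ(6)) = (0,4) ∈ E(G2) ✓
  (2,3) → (φ(2),φ(3)) = (1,5) ∈ E(G2) ✓
  (2,5) → (φ(2),φ(5)) = (2,5) ∈ E(G2) ✓
  (2,7) → (φ(2),φ(7)) = (5,8) ∈ E(G2) ✓
  (3,4) → (φ(3),φ(4)) = (1,7) ∈ E(G2) ✓
  (3,5) → (φ(3),φ(5)) = (1,2) ∈ E(G2) ✓
  (3,6) → (φ(3),φ(6)) = (0,1) ∈ E(G2) ✓
  (3,7) → (φ(3),φ(7)) = (1,8) ∈ E(G2) ✓
  (3,8) → (φ(3),φ(8)) = (1,3) ∈ E(G2) ✓
  (4,6) → (φ(4),φ(6)) = (0,7) ∈ E(G2) ✓
  (4,7) → (φ(4),φ(7)) = (7,8) ∈ E(G2) ✓
  (5,6) → (φ(5),φ(6)) = (0,2) ∈ E(G2) ✓
  (6,7) → (φ(6),φ(7)) = (0,8) ∈ E(G2) ✓
All 19 edges of G1 map to edges of G2, and |E(G1)| = |E(G2)| = 19, so φ is a bijection on edges as well as vertices. Hence G1 ≅ G2.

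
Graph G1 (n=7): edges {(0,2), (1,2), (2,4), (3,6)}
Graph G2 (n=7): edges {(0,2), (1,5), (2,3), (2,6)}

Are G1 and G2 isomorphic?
Yes, isomorphic

The graphs are isomorphic.
One valid mapping φ: V(G1) → V(G2): 0→0, 1→3, 2→2, 3→5, 4→6, 5→4, 6→1

Verify φ preserves adjacency — for each edge of G1, its image is an edge of G2:
  (0,2) → (φ(0),φ(2)) = (0,2) ∈ E(G2) ✓
  (1,2) → (φ(1),φ(2)) = (2,3) ∈ E(G2) ✓
  (2,4) → (φ(2),φ(4)) = (2,6) ∈ E(G2) ✓
  (3,6) → (φ(3),φ(6)) = (1,5) ∈ E(G2) ✓
All 4 edges of G1 map to edges of G2, and |E(G1)| = |E(G2)| = 4, so φ is a bijection on edges as well as vertices. Hence G1 ≅ G2.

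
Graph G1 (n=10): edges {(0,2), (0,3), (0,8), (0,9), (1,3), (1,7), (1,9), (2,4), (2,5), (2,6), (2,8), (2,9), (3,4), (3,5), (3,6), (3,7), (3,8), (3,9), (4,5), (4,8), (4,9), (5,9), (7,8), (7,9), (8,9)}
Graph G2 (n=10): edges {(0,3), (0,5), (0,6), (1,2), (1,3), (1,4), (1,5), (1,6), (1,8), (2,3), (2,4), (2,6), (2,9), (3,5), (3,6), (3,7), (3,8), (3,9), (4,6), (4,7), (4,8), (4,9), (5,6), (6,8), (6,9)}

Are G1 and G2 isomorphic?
Yes, isomorphic

The graphs are isomorphic.
One valid mapping φ: V(G1) → V(G2): 0→8, 1→0, 2→4, 3→3, 4→2, 5→9, 6→7, 7→5, 8→1, 9→6

Verify φ preserves adjacency — for each edge of G1, its image is an edge of G2:
  (0,2) → (φ(0),φ(2)) = (4,8) ∈ E(G2) ✓
  (0,3) → (φ(0),φ(3)) = (3,8) ∈ E(G2) ✓
  (0,8) → (φ(0),φ(8)) = (1,8) ∈ E(G2) ✓
  (0,9) → (φ(0),φ(9)) = (6,8) ∈ E(G2) ✓
  (1,3) → (φ(1),φ(3)) = (0,3) ∈ E(G2) ✓
  (1,7) → (φ(1),φ(7)) = (0,5) ∈ E(G2) ✓
  (1,9) → (φ(1),φ(9)) = (0,6) ∈ E(G2) ✓
  (2,4) → (φ(2),φ(4)) = (2,4) ∈ E(G2) ✓
  (2,5) → (φ(2),φ(5)) = (4,9) ∈ E(G2) ✓
  (2,6) → (φ(2),φ(6)) = (4,7) ∈ E(G2) ✓
  (2,8) → (φ(2),φ(8)) = (1,4) ∈ E(G2) ✓
  (2,9) → (φ(2),φ(9)) = (4,6) ∈ E(G2) ✓
  (3,4) → (φ(3),φ(4)) = (2,3) ∈ E(G2) ✓
  (3,5) → (φ(3),φ(5)) = (3,9) ∈ E(G2) ✓
  (3,6) → (φ(3),φ(6)) = (3,7) ∈ E(G2) ✓
  (3,7) → (φ(3),φ(7)) = (3,5) ∈ E(G2) ✓
  (3,8) → (φ(3),φ(8)) = (1,3) ∈ E(G2) ✓
  (3,9) → (φ(3),φ(9)) = (3,6) ∈ E(G2) ✓
  (4,5) → (φ(4),φ(5)) = (2,9) ∈ E(G2) ✓
  (4,8) → (φ(4),φ(8)) = (1,2) ∈ E(G2) ✓
  (4,9) → (φ(4),φ(9)) = (2,6) ∈ E(G2) ✓
  (5,9) → (φ(5),φ(9)) = (6,9) ∈ E(G2) ✓
  (7,8) → (φ(7),φ(8)) = (1,5) ∈ E(G2) ✓
  (7,9) → (φ(7),φ(9)) = (5,6) ∈ E(G2) ✓
  (8,9) → (φ(8),φ(9)) = (1,6) ∈ E(G2) ✓
All 25 edges of G1 map to edges of G2, and |E(G1)| = |E(G2)| = 25, so φ is a bijection on edges as well as vertices. Hence G1 ≅ G2.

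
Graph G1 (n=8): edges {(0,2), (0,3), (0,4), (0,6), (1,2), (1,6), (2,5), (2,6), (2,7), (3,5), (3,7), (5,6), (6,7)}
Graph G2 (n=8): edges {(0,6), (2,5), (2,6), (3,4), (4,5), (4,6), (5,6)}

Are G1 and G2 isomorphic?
No, not isomorphic

The graphs are NOT isomorphic.

Connected components of G1: 1 component(s) with vertex sets [[0, 1, 2, 3, 4, 5, 6, 7]], sizes [8].
Connected components of G2: 3 component(s) with vertex sets [[1], [7], [0, 2, 3, 4, 5, 6]], sizes [1, 1, 6].
The number of connected components (and the multiset of component sizes) is an isomorphism invariant — an isomorphism maps each component of G1 bijectively onto a component of G2. Since G1 has 1 component(s) and G2 has 3, they cannot be isomorphic.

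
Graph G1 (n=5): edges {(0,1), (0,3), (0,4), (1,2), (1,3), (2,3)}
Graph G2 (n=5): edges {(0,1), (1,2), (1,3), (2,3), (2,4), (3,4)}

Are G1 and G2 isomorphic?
Yes, isomorphic

The graphs are isomorphic.
One valid mapping φ: V(G1) → V(G2): 0→1, 1→2, 2→4, 3→3, 4→0

Verify φ preserves adjacency — for each edge of G1, its image is an edge of G2:
  (0,1) → (φ(0),φ(1)) = (1,2) ∈ E(G2) ✓
  (0,3) → (φ(0),φ(3)) = (1,3) ∈ E(G2) ✓
  (0,4) → (φ(0),φ(4)) = (0,1) ∈ E(G2) ✓
  (1,2) → (φ(1),φ(2)) = (2,4) ∈ E(G2) ✓
  (1,3) → (φ(1),φ(3)) = (2,3) ∈ E(G2) ✓
  (2,3) → (φ(2),φ(3)) = (3,4) ∈ E(G2) ✓
All 6 edges of G1 map to edges of G2, and |E(G1)| = |E(G2)| = 6, so φ is a bijection on edges as well as vertices. Hence G1 ≅ G2.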